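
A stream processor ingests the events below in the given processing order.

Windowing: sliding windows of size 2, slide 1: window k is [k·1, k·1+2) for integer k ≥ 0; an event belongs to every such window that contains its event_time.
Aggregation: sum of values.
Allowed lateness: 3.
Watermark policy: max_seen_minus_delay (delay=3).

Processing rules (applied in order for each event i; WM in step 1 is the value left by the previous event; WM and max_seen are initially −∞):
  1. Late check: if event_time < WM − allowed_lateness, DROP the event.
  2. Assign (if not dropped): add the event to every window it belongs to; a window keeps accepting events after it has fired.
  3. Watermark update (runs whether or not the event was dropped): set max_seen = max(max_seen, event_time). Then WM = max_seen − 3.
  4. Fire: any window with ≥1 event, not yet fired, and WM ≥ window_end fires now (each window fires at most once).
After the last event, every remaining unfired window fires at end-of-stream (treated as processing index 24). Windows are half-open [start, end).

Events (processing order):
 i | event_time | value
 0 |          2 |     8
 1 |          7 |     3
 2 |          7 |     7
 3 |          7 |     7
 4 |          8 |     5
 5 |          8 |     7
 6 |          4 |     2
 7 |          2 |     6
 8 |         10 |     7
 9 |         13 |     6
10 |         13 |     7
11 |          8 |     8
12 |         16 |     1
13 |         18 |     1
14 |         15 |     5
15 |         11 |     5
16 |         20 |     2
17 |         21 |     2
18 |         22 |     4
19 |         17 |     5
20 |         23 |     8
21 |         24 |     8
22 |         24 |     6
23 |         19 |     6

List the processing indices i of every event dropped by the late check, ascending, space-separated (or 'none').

i=0 t=2 v=8: → [2,4),[1,3); WM=-1
i=1 t=7 v=3: → [7,9),[6,8); WM=4; [1,3) fires=8 [2,4) fires=8
i=2 t=7 v=7: → [7,9),[6,8); WM=4
i=3 t=7 v=7: → [7,9),[6,8); WM=4
i=4 t=8 v=5: → [8,10),[7,9); WM=5
i=5 t=8 v=7: → [8,10),[7,9); WM=5
i=6 t=4 v=2: → [4,6),[3,5); WM=5; [3,5) fires=2
i=7 t=2 v=6: → [2,4),[1,3); WM=5
i=8 t=10 v=7: → [10,12),[9,11); WM=7; [4,6) fires=2
i=9 t=13 v=6: → [13,15),[12,14); WM=10; [6,8) fires=17 [7,9) fires=29 [8,10) fires=12
i=10 t=13 v=7: → [13,15),[12,14); WM=10
i=11 t=8 v=8: → [8,10),[7,9); WM=10
i=12 t=16 v=1: → [16,18),[15,17); WM=13; [9,11) fires=7 [10,12) fires=7
i=13 t=18 v=1: → [18,20),[17,19); WM=15; [12,14) fires=13 [13,15) fires=13
i=14 t=15 v=5: → [15,17),[14,16); WM=15
i=15 t=11 v=5: DROP (t<15-3); WM=15
i=16 t=20 v=2: → [20,22),[19,21); WM=17; [14,16) fires=5 [15,17) fires=6
i=17 t=21 v=2: → [21,23),[20,22); WM=18; [16,18) fires=1
i=18 t=22 v=4: → [22,24),[21,23); WM=19; [17,19) fires=1
i=19 t=17 v=5: → [17,19),[16,18); WM=19
i=20 t=23 v=8: → [23,25),[22,24); WM=20; [18,20) fires=1
i=21 t=24 v=8: → [24,26),[23,25); WM=21; [19,21) fires=2
i=22 t=24 v=6: → [24,26),[23,25); WM=21
i=23 t=19 v=6: → [19,21),[18,20); WM=21

15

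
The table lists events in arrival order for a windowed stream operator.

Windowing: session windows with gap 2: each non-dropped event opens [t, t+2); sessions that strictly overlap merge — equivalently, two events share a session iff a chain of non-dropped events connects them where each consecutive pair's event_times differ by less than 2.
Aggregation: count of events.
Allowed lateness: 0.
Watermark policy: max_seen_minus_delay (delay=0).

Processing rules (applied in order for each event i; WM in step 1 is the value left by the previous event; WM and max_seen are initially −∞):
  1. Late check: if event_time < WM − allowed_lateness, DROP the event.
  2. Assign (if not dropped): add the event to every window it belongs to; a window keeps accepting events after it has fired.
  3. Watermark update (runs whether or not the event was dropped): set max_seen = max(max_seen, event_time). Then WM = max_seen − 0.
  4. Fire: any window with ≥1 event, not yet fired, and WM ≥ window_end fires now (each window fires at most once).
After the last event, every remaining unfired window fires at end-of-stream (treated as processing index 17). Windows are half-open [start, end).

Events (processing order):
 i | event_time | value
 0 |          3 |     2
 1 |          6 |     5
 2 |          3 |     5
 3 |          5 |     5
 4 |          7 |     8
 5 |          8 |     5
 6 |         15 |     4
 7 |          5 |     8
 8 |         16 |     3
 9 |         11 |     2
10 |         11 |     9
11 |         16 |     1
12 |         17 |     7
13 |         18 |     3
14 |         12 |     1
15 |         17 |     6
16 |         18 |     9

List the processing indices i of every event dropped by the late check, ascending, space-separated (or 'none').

2 3 7 9 10 14 15

i=0 t=3 v=2: → [3,5); WM=3
i=1 t=6 v=5: → [6,8); WM=6
i=2 t=3 v=5: DROP (t<6-0); WM=6
i=3 t=5 v=5: DROP (t<6-0); WM=6
i=4 t=7 v=8: → [6,9); WM=7
i=5 t=8 v=5: → [6,10); WM=8
i=6 t=15 v=4: → [15,17); WM=15
i=7 t=5 v=8: DROP (t<15-0); WM=15
i=8 t=16 v=3: → [15,18); WM=16
i=9 t=11 v=2: DROP (t<16-0); WM=16
i=10 t=11 v=9: DROP (t<16-0); WM=16
i=11 t=16 v=1: → [15,18); WM=16
i=12 t=17 v=7: → [15,19); WM=17
i=13 t=18 v=3: → [15,20); WM=18
i=14 t=12 v=1: DROP (t<18-0); WM=18
i=15 t=17 v=6: DROP (t<18-0); WM=18
i=16 t=18 v=9: → [15,20); WM=18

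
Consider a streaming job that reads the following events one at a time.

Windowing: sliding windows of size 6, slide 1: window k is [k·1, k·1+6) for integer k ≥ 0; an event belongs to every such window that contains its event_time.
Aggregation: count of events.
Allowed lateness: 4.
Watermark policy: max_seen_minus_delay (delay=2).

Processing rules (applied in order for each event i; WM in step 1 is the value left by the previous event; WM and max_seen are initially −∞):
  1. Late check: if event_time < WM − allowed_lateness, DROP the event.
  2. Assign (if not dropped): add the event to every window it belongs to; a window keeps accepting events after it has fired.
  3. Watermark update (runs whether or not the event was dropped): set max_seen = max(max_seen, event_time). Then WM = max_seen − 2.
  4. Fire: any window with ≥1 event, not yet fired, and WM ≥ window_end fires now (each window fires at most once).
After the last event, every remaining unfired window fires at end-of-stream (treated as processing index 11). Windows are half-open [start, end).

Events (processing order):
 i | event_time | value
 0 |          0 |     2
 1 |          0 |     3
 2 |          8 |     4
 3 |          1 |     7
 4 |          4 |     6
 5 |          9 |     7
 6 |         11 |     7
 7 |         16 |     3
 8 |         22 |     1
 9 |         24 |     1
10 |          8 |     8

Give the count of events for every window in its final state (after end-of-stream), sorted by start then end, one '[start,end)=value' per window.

[0,6)=3 [1,7)=1 [2,8)=1 [3,9)=2 [4,10)=3 [5,11)=2 [6,12)=3 [7,13)=3 [8,14)=3 [9,15)=2 [10,16)=1 [11,17)=2 [12,18)=1 [13,19)=1 [14,20)=1 [15,21)=1 [16,22)=1 [17,23)=1 [18,24)=1 [19,25)=2 [20,26)=2 [21,27)=2 [22,28)=2 [23,29)=1 [24,30)=1

i=0 t=0 v=2: → [0,6); WM=-2
i=1 t=0 v=3: → [0,6); WM=-2
i=2 t=8 v=4: → [8,14),[7,13),[6,12),[5,11),[4,10),[3,9); WM=6; [0,6) fires=2
i=3 t=1 v=7: DROP (t<6-4); WM=6
i=4 t=4 v=6: → [4,10),[3,9),[2,8),[1,7),[0,6); WM=6
i=5 t=9 v=7: → [9,15),[8,14),[7,13),[6,12),[5,11),[4,10); WM=7; [1,7) fires=1
i=6 t=11 v=7: → [11,17),[10,16),[9,15),[8,14),[7,13),[6,12); WM=9; [2,8) fires=1 [3,9) fires=2
i=7 t=16 v=3: → [16,22),[15,21),[14,20),[13,19),[12,18),[11,17); WM=14; [4,10) fires=3 [5,11) fires=2 [6,12) fires=3 [7,13) fires=3 [8,14) fires=3
i=8 t=22 v=1: → [22,28),[21,27),[20,26),[19,25),[18,24),[17,23); WM=20; [9,15) fires=2 [10,16) fires=1 [11,17) fires=2 [12,18) fires=1 [13,19) fires=1 [14,20) fires=1
i=9 t=24 v=1: → [24,30),[23,29),[22,28),[21,27),[20,26),[19,25); WM=22; [15,21) fires=1 [16,22) fires=1
i=10 t=8 v=8: DROP (t<22-4); WM=22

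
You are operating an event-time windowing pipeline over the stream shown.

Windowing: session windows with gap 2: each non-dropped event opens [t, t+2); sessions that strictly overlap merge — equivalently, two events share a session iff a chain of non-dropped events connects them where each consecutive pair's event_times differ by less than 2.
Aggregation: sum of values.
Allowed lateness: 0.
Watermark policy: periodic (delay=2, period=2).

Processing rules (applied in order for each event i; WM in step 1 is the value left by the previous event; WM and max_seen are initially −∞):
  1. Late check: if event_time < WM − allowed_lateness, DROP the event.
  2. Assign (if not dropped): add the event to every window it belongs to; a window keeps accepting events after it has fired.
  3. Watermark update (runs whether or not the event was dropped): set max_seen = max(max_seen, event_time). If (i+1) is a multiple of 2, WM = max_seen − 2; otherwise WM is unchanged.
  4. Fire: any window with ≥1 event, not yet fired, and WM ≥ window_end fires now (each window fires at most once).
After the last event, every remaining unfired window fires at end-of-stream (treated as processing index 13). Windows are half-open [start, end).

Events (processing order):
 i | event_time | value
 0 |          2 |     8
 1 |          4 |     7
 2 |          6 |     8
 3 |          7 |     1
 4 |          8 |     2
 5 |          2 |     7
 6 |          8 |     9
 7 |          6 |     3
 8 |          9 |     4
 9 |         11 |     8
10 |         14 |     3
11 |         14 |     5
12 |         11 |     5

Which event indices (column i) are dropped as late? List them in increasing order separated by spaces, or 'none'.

i=0 t=2 v=8: → [2,4); WM=−∞
i=1 t=4 v=7: → [4,6); WM=2
i=2 t=6 v=8: → [6,8); WM=2
i=3 t=7 v=1: → [6,9); WM=5
i=4 t=8 v=2: → [6,10); WM=5
i=5 t=2 v=7: DROP (t<5-0); WM=6
i=6 t=8 v=9: → [6,10); WM=6
i=7 t=6 v=3: → [6,10); WM=6
i=8 t=9 v=4: → [6,11); WM=6
i=9 t=11 v=8: → [11,13); WM=9
i=10 t=14 v=3: → [14,16); WM=9
i=11 t=14 v=5: → [14,16); WM=12
i=12 t=11 v=5: DROP (t<12-0); WM=12

5 12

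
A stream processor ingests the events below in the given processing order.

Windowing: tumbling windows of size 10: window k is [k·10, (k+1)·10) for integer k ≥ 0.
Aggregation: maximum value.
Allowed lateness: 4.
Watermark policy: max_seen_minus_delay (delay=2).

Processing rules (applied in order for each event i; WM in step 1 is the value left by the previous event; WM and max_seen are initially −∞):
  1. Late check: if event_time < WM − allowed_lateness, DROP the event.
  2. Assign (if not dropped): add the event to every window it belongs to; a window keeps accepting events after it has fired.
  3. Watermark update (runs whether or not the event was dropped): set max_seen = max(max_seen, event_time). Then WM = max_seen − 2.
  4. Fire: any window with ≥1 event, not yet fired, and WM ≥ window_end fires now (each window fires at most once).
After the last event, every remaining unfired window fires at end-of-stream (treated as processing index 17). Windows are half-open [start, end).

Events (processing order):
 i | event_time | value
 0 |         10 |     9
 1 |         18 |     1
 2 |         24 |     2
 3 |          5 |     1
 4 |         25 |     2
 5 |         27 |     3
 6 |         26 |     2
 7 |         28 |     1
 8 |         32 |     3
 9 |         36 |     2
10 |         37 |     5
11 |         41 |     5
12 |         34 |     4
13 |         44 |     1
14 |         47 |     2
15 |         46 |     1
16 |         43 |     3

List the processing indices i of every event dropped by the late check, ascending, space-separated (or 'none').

3 12

i=0 t=10 v=9: → [10,20); WM=8
i=1 t=18 v=1: → [10,20); WM=16
i=2 t=24 v=2: → [20,30); WM=22; [10,20) fires=9
i=3 t=5 v=1: DROP (t<22-4); WM=22
i=4 t=25 v=2: → [20,30); WM=23
i=5 t=27 v=3: → [20,30); WM=25
i=6 t=26 v=2: → [20,30); WM=25
i=7 t=28 v=1: → [20,30); WM=26
i=8 t=32 v=3: → [30,40); WM=30; [20,30) fires=3
i=9 t=36 v=2: → [30,40); WM=34
i=10 t=37 v=5: → [30,40); WM=35
i=11 t=41 v=5: → [40,50); WM=39
i=12 t=34 v=4: DROP (t<39-4); WM=39
i=13 t=44 v=1: → [40,50); WM=42; [30,40) fires=5
i=14 t=47 v=2: → [40,50); WM=45
i=15 t=46 v=1: → [40,50); WM=45
i=16 t=43 v=3: → [40,50); WM=45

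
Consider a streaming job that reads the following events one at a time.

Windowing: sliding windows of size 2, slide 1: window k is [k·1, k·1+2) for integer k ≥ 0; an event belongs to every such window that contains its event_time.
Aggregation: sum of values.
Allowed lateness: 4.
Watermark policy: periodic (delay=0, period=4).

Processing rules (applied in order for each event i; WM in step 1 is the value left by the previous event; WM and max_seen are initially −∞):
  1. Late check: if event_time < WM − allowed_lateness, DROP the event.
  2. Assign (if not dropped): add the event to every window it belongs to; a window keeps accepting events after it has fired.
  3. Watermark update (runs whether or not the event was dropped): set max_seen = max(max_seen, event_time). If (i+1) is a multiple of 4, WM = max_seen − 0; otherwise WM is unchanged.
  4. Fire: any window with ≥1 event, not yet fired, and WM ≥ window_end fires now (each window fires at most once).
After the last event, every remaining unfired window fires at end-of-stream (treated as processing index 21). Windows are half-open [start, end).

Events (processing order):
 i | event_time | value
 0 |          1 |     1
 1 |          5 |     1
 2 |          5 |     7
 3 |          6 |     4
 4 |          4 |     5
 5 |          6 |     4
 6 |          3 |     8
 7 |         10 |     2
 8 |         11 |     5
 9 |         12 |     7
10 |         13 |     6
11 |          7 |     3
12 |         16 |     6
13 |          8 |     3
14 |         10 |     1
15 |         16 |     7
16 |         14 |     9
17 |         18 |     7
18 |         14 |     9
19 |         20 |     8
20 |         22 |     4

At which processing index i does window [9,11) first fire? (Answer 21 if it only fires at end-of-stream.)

i=0 t=1 v=1: → [1,3),[0,2); WM=−∞
i=1 t=5 v=1: → [5,7),[4,6); WM=−∞
i=2 t=5 v=7: → [5,7),[4,6); WM=−∞
i=3 t=6 v=4: → [6,8),[5,7); WM=6; [0,2) fires=1 [1,3) fires=1 [4,6) fires=8
i=4 t=4 v=5: → [4,6),[3,5); WM=6; [3,5) fires=5
i=5 t=6 v=4: → [6,8),[5,7); WM=6
i=6 t=3 v=8: → [3,5),[2,4); WM=6; [2,4) fires=8
i=7 t=10 v=2: → [10,12),[9,11); WM=10; [5,7) fires=16 [6,8) fires=8
i=8 t=11 v=5: → [11,13),[10,12); WM=10
i=9 t=12 v=7: → [12,14),[11,13); WM=10
i=10 t=13 v=6: → [13,15),[12,14); WM=10
i=11 t=7 v=3: → [7,9),[6,8); WM=13; [7,9) fires=3 [9,11) fires=2 [10,12) fires=7 [11,13) fires=12
i=12 t=16 v=6: → [16,18),[15,17); WM=13
i=13 t=8 v=3: DROP (t<13-4); WM=13
i=14 t=10 v=1: → [10,12),[9,11); WM=13
i=15 t=16 v=7: → [16,18),[15,17); WM=16; [12,14) fires=13 [13,15) fires=6
i=16 t=14 v=9: → [14,16),[13,15); WM=16; [14,16) fires=9
i=17 t=18 v=7: → [18,20),[17,19); WM=16
i=18 t=14 v=9: → [14,16),[13,15); WM=16
i=19 t=20 v=8: → [20,22),[19,21); WM=20; [15,17) fires=13 [16,18) fires=13 [17,19) fires=7 [18,20) fires=7
i=20 t=22 v=4: → [22,24),[21,23); WM=20

11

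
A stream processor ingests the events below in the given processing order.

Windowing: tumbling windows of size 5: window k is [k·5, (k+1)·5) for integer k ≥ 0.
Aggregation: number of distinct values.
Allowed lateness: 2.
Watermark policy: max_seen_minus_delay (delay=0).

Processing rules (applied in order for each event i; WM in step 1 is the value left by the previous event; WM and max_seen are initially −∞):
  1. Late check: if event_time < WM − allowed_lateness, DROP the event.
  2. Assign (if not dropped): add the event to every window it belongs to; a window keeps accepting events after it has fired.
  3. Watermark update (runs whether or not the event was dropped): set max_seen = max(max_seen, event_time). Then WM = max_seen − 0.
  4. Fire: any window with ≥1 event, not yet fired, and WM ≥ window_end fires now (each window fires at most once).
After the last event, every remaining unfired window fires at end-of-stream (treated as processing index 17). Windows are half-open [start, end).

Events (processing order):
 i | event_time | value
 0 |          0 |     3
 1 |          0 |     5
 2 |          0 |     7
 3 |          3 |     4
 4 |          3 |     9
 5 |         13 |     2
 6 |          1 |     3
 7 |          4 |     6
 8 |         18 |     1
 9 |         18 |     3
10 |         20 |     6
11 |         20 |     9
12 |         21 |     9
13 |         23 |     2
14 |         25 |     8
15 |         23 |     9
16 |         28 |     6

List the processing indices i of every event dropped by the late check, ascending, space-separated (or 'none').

i=0 t=0 v=3: → [0,5); WM=0
i=1 t=0 v=5: → [0,5); WM=0
i=2 t=0 v=7: → [0,5); WM=0
i=3 t=3 v=4: → [0,5); WM=3
i=4 t=3 v=9: → [0,5); WM=3
i=5 t=13 v=2: → [10,15); WM=13; [0,5) fires=5
i=6 t=1 v=3: DROP (t<13-2); WM=13
i=7 t=4 v=6: DROP (t<13-2); WM=13
i=8 t=18 v=1: → [15,20); WM=18; [10,15) fires=1
i=9 t=18 v=3: → [15,20); WM=18
i=10 t=20 v=6: → [20,25); WM=20; [15,20) fires=2
i=11 t=20 v=9: → [20,25); WM=20
i=12 t=21 v=9: → [20,25); WM=21
i=13 t=23 v=2: → [20,25); WM=23
i=14 t=25 v=8: → [25,30); WM=25; [20,25) fires=3
i=15 t=23 v=9: → [20,25); WM=25
i=16 t=28 v=6: → [25,30); WM=28

6 7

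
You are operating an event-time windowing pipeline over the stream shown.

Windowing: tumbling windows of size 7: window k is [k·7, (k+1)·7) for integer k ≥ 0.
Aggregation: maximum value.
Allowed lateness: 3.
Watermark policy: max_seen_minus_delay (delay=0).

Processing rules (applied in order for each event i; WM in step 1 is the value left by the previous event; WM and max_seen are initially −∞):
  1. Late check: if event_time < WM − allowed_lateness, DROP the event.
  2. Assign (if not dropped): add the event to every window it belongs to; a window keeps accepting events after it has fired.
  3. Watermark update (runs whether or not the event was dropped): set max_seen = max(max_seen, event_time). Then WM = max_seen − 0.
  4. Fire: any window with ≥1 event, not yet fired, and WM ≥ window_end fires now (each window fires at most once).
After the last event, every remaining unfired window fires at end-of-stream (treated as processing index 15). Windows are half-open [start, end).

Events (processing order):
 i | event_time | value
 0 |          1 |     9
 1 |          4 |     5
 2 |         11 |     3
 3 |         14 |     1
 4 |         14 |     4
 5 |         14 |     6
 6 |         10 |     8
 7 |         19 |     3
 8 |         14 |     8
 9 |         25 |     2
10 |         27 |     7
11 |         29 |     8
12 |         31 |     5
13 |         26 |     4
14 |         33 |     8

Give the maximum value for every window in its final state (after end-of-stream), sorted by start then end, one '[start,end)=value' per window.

i=0 t=1 v=9: → [0,7); WM=1
i=1 t=4 v=5: → [0,7); WM=4
i=2 t=11 v=3: → [7,14); WM=11; [0,7) fires=9
i=3 t=14 v=1: → [14,21); WM=14; [7,14) fires=3
i=4 t=14 v=4: → [14,21); WM=14
i=5 t=14 v=6: → [14,21); WM=14
i=6 t=10 v=8: DROP (t<14-3); WM=14
i=7 t=19 v=3: → [14,21); WM=19
i=8 t=14 v=8: DROP (t<19-3); WM=19
i=9 t=25 v=2: → [21,28); WM=25; [14,21) fires=6
i=10 t=27 v=7: → [21,28); WM=27
i=11 t=29 v=8: → [28,35); WM=29; [21,28) fires=7
i=12 t=31 v=5: → [28,35); WM=31
i=13 t=26 v=4: DROP (t<31-3); WM=31
i=14 t=33 v=8: → [28,35); WM=33

[0,7)=9 [7,14)=3 [14,21)=6 [21,28)=7 [28,35)=8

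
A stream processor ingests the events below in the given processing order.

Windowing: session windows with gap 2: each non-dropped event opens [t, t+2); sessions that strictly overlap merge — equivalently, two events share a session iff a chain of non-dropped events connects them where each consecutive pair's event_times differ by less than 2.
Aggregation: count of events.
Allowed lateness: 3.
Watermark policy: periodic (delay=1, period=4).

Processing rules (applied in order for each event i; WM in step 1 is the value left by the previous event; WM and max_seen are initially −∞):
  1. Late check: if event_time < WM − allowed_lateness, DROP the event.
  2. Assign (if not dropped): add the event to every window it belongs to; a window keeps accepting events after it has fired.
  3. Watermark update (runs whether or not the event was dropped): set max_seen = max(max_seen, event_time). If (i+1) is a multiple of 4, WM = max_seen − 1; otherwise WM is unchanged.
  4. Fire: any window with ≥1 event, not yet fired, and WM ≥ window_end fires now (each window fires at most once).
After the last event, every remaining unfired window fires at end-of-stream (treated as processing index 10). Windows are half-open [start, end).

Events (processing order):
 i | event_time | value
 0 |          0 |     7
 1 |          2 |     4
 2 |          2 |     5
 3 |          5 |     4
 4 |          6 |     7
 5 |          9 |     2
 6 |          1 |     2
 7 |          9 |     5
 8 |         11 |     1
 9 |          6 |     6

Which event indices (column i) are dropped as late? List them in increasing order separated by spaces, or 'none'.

none

i=0 t=0 v=7: → [0,2); WM=−∞
i=1 t=2 v=4: → [2,4); WM=−∞
i=2 t=2 v=5: → [2,4); WM=−∞
i=3 t=5 v=4: → [5,7); WM=4
i=4 t=6 v=7: → [5,8); WM=4
i=5 t=9 v=2: → [9,11); WM=4
i=6 t=1 v=2: → [0,4); WM=4
i=7 t=9 v=5: → [9,11); WM=8
i=8 t=11 v=1: → [11,13); WM=8
i=9 t=6 v=6: → [5,8); WM=8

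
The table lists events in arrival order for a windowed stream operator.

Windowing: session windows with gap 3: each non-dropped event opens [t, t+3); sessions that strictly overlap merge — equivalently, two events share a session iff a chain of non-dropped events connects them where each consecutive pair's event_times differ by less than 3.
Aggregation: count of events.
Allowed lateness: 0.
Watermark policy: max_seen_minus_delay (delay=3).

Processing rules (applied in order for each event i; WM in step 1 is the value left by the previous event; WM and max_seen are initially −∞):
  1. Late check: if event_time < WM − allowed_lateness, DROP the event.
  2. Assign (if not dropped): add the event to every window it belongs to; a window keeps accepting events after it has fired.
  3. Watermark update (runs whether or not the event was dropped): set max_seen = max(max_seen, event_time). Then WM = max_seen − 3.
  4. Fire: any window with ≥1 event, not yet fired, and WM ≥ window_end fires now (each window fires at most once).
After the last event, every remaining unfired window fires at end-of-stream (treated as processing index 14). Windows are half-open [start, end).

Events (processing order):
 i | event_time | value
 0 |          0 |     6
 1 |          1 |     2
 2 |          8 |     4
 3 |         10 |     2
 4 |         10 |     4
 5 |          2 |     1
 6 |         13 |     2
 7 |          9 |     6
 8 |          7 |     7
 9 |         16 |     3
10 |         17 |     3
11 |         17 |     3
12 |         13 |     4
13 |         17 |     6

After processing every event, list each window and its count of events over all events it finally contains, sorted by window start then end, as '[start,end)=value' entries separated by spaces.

i=0 t=0 v=6: → [0,3); WM=-3
i=1 t=1 v=2: → [0,4); WM=-2
i=2 t=8 v=4: → [8,11); WM=5
i=3 t=10 v=2: → [8,13); WM=7
i=4 t=10 v=4: → [8,13); WM=7
i=5 t=2 v=1: DROP (t<7-0); WM=7
i=6 t=13 v=2: → [13,16); WM=10
i=7 t=9 v=6: DROP (t<10-0); WM=10
i=8 t=7 v=7: DROP (t<10-0); WM=10
i=9 t=16 v=3: → [16,19); WM=13
i=10 t=17 v=3: → [16,20); WM=14
i=11 t=17 v=3: → [16,20); WM=14
i=12 t=13 v=4: DROP (t<14-0); WM=14
i=13 t=17 v=6: → [16,20); WM=14

[0,4)=2 [8,13)=3 [13,16)=1 [16,20)=4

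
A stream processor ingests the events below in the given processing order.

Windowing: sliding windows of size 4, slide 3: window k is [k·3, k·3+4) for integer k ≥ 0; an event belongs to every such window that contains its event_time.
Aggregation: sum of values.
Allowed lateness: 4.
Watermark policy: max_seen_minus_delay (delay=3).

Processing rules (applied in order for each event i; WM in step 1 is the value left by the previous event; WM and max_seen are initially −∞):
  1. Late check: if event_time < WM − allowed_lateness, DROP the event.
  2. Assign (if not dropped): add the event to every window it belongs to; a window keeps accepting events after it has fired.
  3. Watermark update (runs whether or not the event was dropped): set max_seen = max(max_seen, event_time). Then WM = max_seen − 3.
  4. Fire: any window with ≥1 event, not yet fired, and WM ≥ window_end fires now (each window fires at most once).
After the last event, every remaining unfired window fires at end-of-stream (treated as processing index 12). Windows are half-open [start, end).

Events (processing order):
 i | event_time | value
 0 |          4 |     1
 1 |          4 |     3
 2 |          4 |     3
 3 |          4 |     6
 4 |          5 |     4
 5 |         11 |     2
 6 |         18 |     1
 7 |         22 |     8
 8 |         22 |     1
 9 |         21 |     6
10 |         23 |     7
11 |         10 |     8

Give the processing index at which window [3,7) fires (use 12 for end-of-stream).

i=0 t=4 v=1: → [3,7); WM=1
i=1 t=4 v=3: → [3,7); WM=1
i=2 t=4 v=3: → [3,7); WM=1
i=3 t=4 v=6: → [3,7); WM=1
i=4 t=5 v=4: → [3,7); WM=2
i=5 t=11 v=2: → [9,13); WM=8; [3,7) fires=17
i=6 t=18 v=1: → [18,22),[15,19); WM=15; [9,13) fires=2
i=7 t=22 v=8: → [21,25); WM=19; [15,19) fires=1
i=8 t=22 v=1: → [21,25); WM=19
i=9 t=21 v=6: → [21,25),[18,22); WM=19
i=10 t=23 v=7: → [21,25); WM=20
i=11 t=10 v=8: DROP (t<20-4); WM=20

5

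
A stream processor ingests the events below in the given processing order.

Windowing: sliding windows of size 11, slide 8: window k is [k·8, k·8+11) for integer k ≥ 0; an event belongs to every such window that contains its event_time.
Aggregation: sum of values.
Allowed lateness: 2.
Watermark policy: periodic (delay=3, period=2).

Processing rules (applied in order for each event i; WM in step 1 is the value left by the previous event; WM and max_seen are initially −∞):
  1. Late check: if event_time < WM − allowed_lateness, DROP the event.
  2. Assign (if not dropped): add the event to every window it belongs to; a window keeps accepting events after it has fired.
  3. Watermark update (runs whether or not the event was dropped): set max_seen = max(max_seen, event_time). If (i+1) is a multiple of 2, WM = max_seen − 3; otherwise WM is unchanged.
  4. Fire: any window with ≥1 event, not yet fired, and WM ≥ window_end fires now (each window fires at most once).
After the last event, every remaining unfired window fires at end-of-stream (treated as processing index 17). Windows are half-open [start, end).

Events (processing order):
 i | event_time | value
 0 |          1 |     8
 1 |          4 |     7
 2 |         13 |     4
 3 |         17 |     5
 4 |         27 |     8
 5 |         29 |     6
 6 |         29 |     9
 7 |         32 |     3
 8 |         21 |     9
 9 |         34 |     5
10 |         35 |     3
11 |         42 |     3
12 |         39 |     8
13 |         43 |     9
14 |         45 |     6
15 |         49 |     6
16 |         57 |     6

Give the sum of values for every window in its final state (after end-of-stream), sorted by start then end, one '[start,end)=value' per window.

[0,11)=15 [8,19)=9 [16,27)=5 [24,35)=31 [32,43)=22 [40,51)=24 [48,59)=12 [56,67)=6

i=0 t=1 v=8: → [0,11); WM=−∞
i=1 t=4 v=7: → [0,11); WM=1
i=2 t=13 v=4: → [8,19); WM=1
i=3 t=17 v=5: → [16,27),[8,19); WM=14; [0,11) fires=15
i=4 t=27 v=8: → [24,35); WM=14
i=5 t=29 v=6: → [24,35); WM=26; [8,19) fires=9
i=6 t=29 v=9: → [24,35); WM=26
i=7 t=32 v=3: → [32,43),[24,35); WM=29; [16,27) fires=5
i=8 t=21 v=9: DROP (t<29-2); WM=29
i=9 t=34 v=5: → [32,43),[24,35); WM=31
i=10 t=35 v=3: → [32,43); WM=31
i=11 t=42 v=3: → [40,51),[32,43); WM=39; [24,35) fires=31
i=12 t=39 v=8: → [32,43); WM=39
i=13 t=43 v=9: → [40,51); WM=40
i=14 t=45 v=6: → [40,51); WM=40
i=15 t=49 v=6: → [48,59),[40,51); WM=46; [32,43) fires=22
i=16 t=57 v=6: → [56,67),[48,59); WM=46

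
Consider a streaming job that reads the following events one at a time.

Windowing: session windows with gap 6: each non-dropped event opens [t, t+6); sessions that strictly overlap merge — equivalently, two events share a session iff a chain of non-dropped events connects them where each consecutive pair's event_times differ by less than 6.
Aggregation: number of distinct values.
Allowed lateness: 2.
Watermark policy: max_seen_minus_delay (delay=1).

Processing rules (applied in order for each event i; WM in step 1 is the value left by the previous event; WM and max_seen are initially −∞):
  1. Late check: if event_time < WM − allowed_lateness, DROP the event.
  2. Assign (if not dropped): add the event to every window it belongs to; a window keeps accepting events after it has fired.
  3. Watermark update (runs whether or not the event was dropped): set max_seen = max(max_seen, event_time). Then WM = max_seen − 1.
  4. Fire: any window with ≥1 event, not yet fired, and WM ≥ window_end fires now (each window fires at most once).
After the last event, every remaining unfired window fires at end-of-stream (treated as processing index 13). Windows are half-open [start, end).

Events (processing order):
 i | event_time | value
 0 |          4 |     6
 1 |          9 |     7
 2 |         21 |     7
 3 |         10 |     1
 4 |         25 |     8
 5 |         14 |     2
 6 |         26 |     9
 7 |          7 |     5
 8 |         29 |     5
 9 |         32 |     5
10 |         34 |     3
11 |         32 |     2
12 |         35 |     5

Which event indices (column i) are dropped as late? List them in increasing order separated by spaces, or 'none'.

i=0 t=4 v=6: → [4,10); WM=3
i=1 t=9 v=7: → [4,15); WM=8
i=2 t=21 v=7: → [21,27); WM=20
i=3 t=10 v=1: DROP (t<20-2); WM=20
i=4 t=25 v=8: → [21,31); WM=24
i=5 t=14 v=2: DROP (t<24-2); WM=24
i=6 t=26 v=9: → [21,32); WM=25
i=7 t=7 v=5: DROP (t<25-2); WM=25
i=8 t=29 v=5: → [21,35); WM=28
i=9 t=32 v=5: → [21,38); WM=31
i=10 t=34 v=3: → [21,40); WM=33
i=11 t=32 v=2: → [21,40); WM=33
i=12 t=35 v=5: → [21,41); WM=34

3 5 7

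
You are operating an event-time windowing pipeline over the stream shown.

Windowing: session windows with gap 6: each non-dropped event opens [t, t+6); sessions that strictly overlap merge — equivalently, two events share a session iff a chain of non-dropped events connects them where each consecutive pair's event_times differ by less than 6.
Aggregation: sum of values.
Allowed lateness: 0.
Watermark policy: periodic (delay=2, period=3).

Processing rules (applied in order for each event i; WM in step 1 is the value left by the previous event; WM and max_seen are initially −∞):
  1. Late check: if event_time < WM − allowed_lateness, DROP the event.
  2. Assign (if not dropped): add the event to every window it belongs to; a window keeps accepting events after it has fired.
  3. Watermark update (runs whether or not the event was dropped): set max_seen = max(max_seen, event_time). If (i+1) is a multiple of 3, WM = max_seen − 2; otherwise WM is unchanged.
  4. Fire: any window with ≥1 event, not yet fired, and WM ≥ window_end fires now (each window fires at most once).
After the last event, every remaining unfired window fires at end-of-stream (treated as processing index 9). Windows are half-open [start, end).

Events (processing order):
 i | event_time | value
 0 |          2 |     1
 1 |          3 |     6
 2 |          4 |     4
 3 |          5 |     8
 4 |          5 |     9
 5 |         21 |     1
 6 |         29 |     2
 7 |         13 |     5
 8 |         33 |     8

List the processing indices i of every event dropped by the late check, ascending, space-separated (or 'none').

i=0 t=2 v=1: → [2,8); WM=−∞
i=1 t=3 v=6: → [2,9); WM=−∞
i=2 t=4 v=4: → [2,10); WM=2
i=3 t=5 v=8: → [2,11); WM=2
i=4 t=5 v=9: → [2,11); WM=2
i=5 t=21 v=1: → [21,27); WM=19
i=6 t=29 v=2: → [29,35); WM=19
i=7 t=13 v=5: DROP (t<19-0); WM=19
i=8 t=33 v=8: → [29,39); WM=31

7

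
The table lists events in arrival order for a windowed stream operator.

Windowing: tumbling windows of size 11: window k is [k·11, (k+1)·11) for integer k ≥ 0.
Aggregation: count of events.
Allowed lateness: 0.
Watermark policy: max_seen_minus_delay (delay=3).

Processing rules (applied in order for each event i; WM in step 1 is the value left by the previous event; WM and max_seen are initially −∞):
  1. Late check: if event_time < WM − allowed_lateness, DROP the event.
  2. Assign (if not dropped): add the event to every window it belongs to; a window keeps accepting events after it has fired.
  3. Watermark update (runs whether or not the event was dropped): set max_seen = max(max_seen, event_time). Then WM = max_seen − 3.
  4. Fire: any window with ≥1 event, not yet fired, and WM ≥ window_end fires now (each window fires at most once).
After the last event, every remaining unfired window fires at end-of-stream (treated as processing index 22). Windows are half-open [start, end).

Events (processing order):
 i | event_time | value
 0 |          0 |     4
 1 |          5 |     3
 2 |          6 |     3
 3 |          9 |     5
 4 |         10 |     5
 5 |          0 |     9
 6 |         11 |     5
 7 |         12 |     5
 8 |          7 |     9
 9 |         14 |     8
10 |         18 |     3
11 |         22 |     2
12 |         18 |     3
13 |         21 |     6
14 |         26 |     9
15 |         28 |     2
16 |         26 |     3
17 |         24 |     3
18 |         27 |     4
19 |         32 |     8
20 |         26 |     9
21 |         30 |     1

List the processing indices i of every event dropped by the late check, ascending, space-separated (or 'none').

i=0 t=0 v=4: → [0,11); WM=-3
i=1 t=5 v=3: → [0,11); WM=2
i=2 t=6 v=3: → [0,11); WM=3
i=3 t=9 v=5: → [0,11); WM=6
i=4 t=10 v=5: → [0,11); WM=7
i=5 t=0 v=9: DROP (t<7-0); WM=7
i=6 t=11 v=5: → [11,22); WM=8
i=7 t=12 v=5: → [11,22); WM=9
i=8 t=7 v=9: DROP (t<9-0); WM=9
i=9 t=14 v=8: → [11,22); WM=11; [0,11) fires=5
i=10 t=18 v=3: → [11,22); WM=15
i=11 t=22 v=2: → [22,33); WM=19
i=12 t=18 v=3: DROP (t<19-0); WM=19
i=13 t=21 v=6: → [11,22); WM=19
i=14 t=26 v=9: → [22,33); WM=23; [11,22) fires=5
i=15 t=28 v=2: → [22,33); WM=25
i=16 t=26 v=3: → [22,33); WM=25
i=17 t=24 v=3: DROP (t<25-0); WM=25
i=18 t=27 v=4: → [22,33); WM=25
i=19 t=32 v=8: → [22,33); WM=29
i=20 t=26 v=9: DROP (t<29-0); WM=29
i=21 t=30 v=1: → [22,33); WM=29

5 8 12 17 20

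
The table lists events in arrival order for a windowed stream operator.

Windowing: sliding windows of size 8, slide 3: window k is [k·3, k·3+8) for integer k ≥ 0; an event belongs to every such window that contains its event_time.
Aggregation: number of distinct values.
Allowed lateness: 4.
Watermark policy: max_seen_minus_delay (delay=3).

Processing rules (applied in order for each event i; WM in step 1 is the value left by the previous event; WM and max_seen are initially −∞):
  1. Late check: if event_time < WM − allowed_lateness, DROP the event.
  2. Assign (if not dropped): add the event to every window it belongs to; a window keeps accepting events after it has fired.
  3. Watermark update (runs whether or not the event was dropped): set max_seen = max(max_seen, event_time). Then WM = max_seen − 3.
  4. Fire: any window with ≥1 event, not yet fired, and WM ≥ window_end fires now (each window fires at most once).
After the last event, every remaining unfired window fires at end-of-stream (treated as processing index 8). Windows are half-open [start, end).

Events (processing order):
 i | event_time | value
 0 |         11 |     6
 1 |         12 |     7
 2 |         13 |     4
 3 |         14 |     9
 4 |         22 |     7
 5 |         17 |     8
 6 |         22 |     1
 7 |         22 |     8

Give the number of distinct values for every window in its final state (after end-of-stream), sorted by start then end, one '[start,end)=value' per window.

[6,14)=3 [9,17)=4 [12,20)=4 [15,23)=3 [18,26)=3 [21,29)=3

i=0 t=11 v=6: → [9,17),[6,14); WM=8
i=1 t=12 v=7: → [12,20),[9,17),[6,14); WM=9
i=2 t=13 v=4: → [12,20),[9,17),[6,14); WM=10
i=3 t=14 v=9: → [12,20),[9,17); WM=11
i=4 t=22 v=7: → [21,29),[18,26),[15,23); WM=19; [6,14) fires=3 [9,17) fires=4
i=5 t=17 v=8: → [15,23),[12,20); WM=19
i=6 t=22 v=1: → [21,29),[18,26),[15,23); WM=19
i=7 t=22 v=8: → [21,29),[18,26),[15,23); WM=19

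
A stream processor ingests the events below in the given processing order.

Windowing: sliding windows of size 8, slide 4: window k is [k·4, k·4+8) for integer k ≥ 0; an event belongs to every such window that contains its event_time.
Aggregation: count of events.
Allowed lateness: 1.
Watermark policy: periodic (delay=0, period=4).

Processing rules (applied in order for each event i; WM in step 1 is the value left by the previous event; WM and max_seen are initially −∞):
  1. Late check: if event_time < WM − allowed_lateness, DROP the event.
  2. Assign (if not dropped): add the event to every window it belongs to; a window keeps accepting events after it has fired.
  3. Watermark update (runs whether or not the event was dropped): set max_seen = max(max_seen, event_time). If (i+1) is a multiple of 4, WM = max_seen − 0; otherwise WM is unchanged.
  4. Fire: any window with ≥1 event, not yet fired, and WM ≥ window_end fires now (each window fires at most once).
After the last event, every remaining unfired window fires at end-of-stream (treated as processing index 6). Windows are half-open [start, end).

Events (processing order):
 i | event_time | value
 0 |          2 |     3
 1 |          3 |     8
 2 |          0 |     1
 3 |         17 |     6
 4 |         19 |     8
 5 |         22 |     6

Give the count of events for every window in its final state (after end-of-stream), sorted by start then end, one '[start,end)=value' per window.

i=0 t=2 v=3: → [0,8); WM=−∞
i=1 t=3 v=8: → [0,8); WM=−∞
i=2 t=0 v=1: → [0,8); WM=−∞
i=3 t=17 v=6: → [16,24),[12,20); WM=17; [0,8) fires=3
i=4 t=19 v=8: → [16,24),[12,20); WM=17
i=5 t=22 v=6: → [20,28),[16,24); WM=17

[0,8)=3 [12,20)=2 [16,24)=3 [20,28)=1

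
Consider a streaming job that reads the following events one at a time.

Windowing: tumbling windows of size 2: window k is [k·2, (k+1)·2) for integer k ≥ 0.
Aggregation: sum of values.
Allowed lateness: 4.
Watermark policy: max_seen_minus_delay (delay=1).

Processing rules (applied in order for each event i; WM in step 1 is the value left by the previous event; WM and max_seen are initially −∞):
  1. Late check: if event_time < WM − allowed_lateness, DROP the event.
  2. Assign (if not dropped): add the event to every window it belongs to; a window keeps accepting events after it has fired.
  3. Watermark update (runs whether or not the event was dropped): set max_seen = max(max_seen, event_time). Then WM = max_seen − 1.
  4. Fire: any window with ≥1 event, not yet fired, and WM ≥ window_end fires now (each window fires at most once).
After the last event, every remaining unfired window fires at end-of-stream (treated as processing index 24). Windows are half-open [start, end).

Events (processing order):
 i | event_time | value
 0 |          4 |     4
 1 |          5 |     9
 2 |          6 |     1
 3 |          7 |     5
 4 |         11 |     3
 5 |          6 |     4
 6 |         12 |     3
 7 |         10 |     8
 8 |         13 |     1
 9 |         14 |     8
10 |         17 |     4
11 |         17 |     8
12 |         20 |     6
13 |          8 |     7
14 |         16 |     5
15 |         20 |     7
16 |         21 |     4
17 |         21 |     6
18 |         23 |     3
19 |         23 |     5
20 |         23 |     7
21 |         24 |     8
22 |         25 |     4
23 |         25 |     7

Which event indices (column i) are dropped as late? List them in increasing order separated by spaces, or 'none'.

i=0 t=4 v=4: → [4,6); WM=3
i=1 t=5 v=9: → [4,6); WM=4
i=2 t=6 v=1: → [6,8); WM=5
i=3 t=7 v=5: → [6,8); WM=6; [4,6) fires=13
i=4 t=11 v=3: → [10,12); WM=10; [6,8) fires=6
i=5 t=6 v=4: → [6,8); WM=10
i=6 t=12 v=3: → [12,14); WM=11
i=7 t=10 v=8: → [10,12); WM=11
i=8 t=13 v=1: → [12,14); WM=12; [10,12) fires=11
i=9 t=14 v=8: → [14,16); WM=13
i=10 t=17 v=4: → [16,18); WM=16; [12,14) fires=4 [14,16) fires=8
i=11 t=17 v=8: → [16,18); WM=16
i=12 t=20 v=6: → [20,22); WM=19; [16,18) fires=12
i=13 t=8 v=7: DROP (t<19-4); WM=19
i=14 t=16 v=5: → [16,18); WM=19
i=15 t=20 v=7: → [20,22); WM=19
i=16 t=21 v=4: → [20,22); WM=20
i=17 t=21 v=6: → [20,22); WM=20
i=18 t=23 v=3: → [22,24); WM=22; [20,22) fires=23
i=19 t=23 v=5: → [22,24); WM=22
i=20 t=23 v=7: → [22,24); WM=22
i=21 t=24 v=8: → [24,26); WM=23
i=22 t=25 v=4: → [24,26); WM=24; [22,24) fires=15
i=23 t=25 v=7: → [24,26); WM=24

13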